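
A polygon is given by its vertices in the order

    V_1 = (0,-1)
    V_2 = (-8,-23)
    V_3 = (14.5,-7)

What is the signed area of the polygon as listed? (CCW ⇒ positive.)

Apply the shoelace formula: 2A = Σ (x_i·y_{i+1} − x_{i+1}·y_i), indices taken mod 3.
Cross-terms: -8, 389.5, -14.5  ⇒  Σ = 367
Signed area = Σ/2 = 183.5 (positive ⇒ counter-clockwise traversal).

183.5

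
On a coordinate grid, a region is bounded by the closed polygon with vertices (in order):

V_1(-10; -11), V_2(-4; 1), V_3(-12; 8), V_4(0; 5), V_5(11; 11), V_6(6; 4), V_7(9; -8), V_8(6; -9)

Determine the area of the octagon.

242

V_1→V_2: (-10)(1) − (-4)(-11) = -54
V_2→V_3: (-4)(8) − (-12)(1) = -20
V_3→V_4: (-12)(5) − (0)(8) = -60
V_4→V_5: (0)(11) − (11)(5) = -55
V_5→V_6: (11)(4) − (6)(11) = -22
V_6→V_7: (6)(-8) − (9)(4) = -84
V_7→V_8: (9)(-9) − (6)(-8) = -33
V_8→V_1: (6)(-11) − (-10)(-9) = -156
Σ = -484
Area = |Σ|/2 = 242.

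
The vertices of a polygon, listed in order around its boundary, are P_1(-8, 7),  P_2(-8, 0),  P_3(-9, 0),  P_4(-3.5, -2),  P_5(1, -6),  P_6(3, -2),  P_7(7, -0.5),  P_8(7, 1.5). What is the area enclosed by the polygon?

P_1→P_2: (-8)(0) − (-8)(7) = 56
P_2→P_3: (-8)(0) − (-9)(0) = 0
P_3→P_4: (-9)(-2) − (-3.5)(0) = 18
P_4→P_5: (-3.5)(-6) − (1)(-2) = 23
P_5→P_6: (1)(-2) − (3)(-6) = 16
P_6→P_7: (3)(-0.5) − (7)(-2) = 12.5
P_7→P_8: (7)(1.5) − (7)(-0.5) = 14
P_8→P_1: (7)(7) − (-8)(1.5) = 61
Σ = 200.5
Area = |Σ|/2 = 100.25.

100.25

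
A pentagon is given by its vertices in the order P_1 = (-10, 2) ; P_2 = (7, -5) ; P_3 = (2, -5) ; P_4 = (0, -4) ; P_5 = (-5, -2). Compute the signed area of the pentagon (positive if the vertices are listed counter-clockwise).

Σ = (36) + (-25) + (-8) + (-20) + (-30) = -47
Signed area = Σ/2 = -23.5 (negative ⇒ clockwise traversal).

-23.5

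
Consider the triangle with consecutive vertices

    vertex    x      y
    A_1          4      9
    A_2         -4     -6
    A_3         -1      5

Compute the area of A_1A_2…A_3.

Apply the shoelace (surveyor's) formula: 2A = Σ (x_i·y_{i+1} − x_{i+1}·y_i), indices taken mod 3.
A_1→A_2: (4)(-6) − (-4)(9) = 12
A_2→A_3: (-4)(5) − (-1)(-6) = -26
A_3→A_1: (-1)(9) − (4)(5) = -29
Σ = -43
Area = |Σ|/2 = 21.5.

21.5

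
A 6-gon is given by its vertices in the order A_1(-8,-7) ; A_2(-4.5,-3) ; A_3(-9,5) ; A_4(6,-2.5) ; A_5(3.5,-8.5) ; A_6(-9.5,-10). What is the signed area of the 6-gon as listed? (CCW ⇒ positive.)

-118

Σ = (-7.5) + (-49.5) + (-7.5) + (-42.25) + (-115.75) + (-13.5) = -236
Signed area = Σ/2 = -118 (negative ⇒ clockwise traversal).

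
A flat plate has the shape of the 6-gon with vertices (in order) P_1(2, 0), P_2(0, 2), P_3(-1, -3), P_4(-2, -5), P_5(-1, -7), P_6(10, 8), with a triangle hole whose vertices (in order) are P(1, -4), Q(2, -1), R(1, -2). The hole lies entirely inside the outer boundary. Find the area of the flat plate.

29

Outer boundary:
Apply Gauss's area formula: 2A = Σ (x_i·y_{i+1} − x_{i+1}·y_i), indices taken mod 6.
Σ = (4) + (2) + (-1) + (9) + (62) + (-16) = 60
Area = |Σ|/2 = 30.
Hole:
Apply the surveyor's formula: 2A = Σ (x_i·y_{i+1} − x_{i+1}·y_i), indices taken mod 3.
Σ = (7) + (-3) + (-2) = 2
Area = |Σ|/2 = 1.
Net area = 30 − 1 = 29.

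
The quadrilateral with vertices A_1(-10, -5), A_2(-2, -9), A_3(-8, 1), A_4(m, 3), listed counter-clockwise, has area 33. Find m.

-9

The doubled signed area Σ (x_i y_{i+1} − x_{i+1} y_i) is linear in m.
With m=0 it equals 12; the coefficient of m is -6 (from the two edges through A_4).
So -6·m + 12 = 2·33 = 66 ⇒ m = -9.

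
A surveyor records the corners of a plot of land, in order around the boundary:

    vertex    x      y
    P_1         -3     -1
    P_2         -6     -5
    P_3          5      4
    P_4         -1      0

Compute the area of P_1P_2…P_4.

Apply Gauss's area formula: 2A = Σ (x_i·y_{i+1} − x_{i+1}·y_i), indices taken mod 4.
Σ = (9) + (1) + (4) + (1) = 15
Area = |Σ|/2 = 7.5.

7.5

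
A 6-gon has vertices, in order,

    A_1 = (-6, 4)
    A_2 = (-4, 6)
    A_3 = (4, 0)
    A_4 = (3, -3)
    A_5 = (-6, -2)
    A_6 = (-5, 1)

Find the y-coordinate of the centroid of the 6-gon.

11/15

Apply Gauss's area formula. First the cross-terms c_i = x_i·y_{i+1} − x_{i+1}·y_i:
  -20, -24, -12, -24, -16, -14  ⇒  2A = -110, A = -55.
Then Σ (y_i + y_{i+1})·c_i = -242, so ȳ = -242 / (6·(-55)) = 11/15.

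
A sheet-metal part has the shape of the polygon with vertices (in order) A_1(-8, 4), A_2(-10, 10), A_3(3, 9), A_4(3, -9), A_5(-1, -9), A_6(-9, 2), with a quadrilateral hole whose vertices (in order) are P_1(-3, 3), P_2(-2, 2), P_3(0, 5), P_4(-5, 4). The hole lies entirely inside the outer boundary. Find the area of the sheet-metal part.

170.5

Outer boundary:
Σ = (-40) + (-120) + (-54) + (-36) + (-83) + (-20) = -353
Area = |Σ|/2 = 176.5.
Hole:
Apply the shoelace (surveyor's) formula: 2A = Σ (x_i·y_{i+1} − x_{i+1}·y_i), indices taken mod 4.
Σ = (0) + (-10) + (25) + (-3) = 12
Area = |Σ|/2 = 6.
Net area = 176.5 − 6 = 170.5.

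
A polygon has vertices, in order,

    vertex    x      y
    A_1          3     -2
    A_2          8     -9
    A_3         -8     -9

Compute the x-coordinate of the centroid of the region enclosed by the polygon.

1

Apply Gauss's area formula. First the cross-terms c_i = x_i·y_{i+1} − x_{i+1}·y_i:
  -11, -144, 43  ⇒  2A = -112, A = -56.
Then Σ (x_i + x_{i+1})·c_i = -336, so x̄ = -336 / (6·(-56)) = 1.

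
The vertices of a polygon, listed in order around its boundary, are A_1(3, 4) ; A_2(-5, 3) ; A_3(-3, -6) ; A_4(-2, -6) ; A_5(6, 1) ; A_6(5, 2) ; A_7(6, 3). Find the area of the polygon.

A_1→A_2: (3)(3) − (-5)(4) = 29
A_2→A_3: (-5)(-6) − (-3)(3) = 39
A_3→A_4: (-3)(-6) − (-2)(-6) = 6
A_4→A_5: (-2)(1) − (6)(-6) = 34
A_5→A_6: (6)(2) − (5)(1) = 7
A_6→A_7: (5)(3) − (6)(2) = 3
A_7→A_1: (6)(4) − (3)(3) = 15
Σ = 133
Area = |Σ|/2 = 66.5.

66.5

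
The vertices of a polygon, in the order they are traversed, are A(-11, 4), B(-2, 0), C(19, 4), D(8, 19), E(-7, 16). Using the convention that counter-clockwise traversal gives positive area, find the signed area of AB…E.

369

A→B: (-11)(0) − (-2)(4) = 8
B→C: (-2)(4) − (19)(0) = -8
C→D: (19)(19) − (8)(4) = 329
D→E: (8)(16) − (-7)(19) = 261
E→A: (-7)(4) − (-11)(16) = 148
Σ = 738
Signed area = Σ/2 = 369 (positive ⇒ counter-clockwise traversal).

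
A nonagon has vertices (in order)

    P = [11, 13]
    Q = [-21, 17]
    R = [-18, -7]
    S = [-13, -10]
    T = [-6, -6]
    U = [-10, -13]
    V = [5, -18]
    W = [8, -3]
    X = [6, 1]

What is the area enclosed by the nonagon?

Apply the shoelace formula: 2A = Σ (x_i·y_{i+1} − x_{i+1}·y_i), indices taken mod 9.
P→Q: (11)(17) − (-21)(13) = 460
Q→R: (-21)(-7) − (-18)(17) = 453
R→S: (-18)(-10) − (-13)(-7) = 89
S→T: (-13)(-6) − (-6)(-10) = 18
T→U: (-6)(-13) − (-10)(-6) = 18
U→V: (-10)(-18) − (5)(-13) = 245
V→W: (5)(-3) − (8)(-18) = 129
W→X: (8)(1) − (6)(-3) = 26
X→P: (6)(13) − (11)(1) = 67
Σ = 1505
Area = |Σ|/2 = 752.5.

752.5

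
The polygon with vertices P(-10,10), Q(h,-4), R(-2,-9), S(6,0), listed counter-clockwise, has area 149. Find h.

The doubled signed area Σ (x_i y_{i+1} − x_{i+1} y_i) is linear in h.
With h=0 it equals 146; the coefficient of h is -19 (from the two edges through Q).
So -19·h + 146 = 2·149 = 298 ⇒ h = -8.

-8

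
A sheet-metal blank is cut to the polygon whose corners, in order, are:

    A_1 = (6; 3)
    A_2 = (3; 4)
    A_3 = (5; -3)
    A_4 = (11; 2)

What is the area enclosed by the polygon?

Apply the shoelace (surveyor's) formula: 2A = Σ (x_i·y_{i+1} − x_{i+1}·y_i), indices taken mod 4.
Cross-terms: 15, -29, 43, 21  ⇒  Σ = 50
Area = |Σ|/2 = 25.

25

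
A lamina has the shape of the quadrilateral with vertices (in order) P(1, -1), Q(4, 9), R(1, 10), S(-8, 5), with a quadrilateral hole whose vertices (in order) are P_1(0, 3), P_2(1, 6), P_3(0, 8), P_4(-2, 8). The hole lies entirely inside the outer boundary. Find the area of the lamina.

58.5

Outer boundary:
Apply the shoelace formula: 2A = Σ (x_i·y_{i+1} − x_{i+1}·y_i), indices taken mod 4.
P→Q: (1)(9) − (4)(-1) = 13
Q→R: (4)(10) − (1)(9) = 31
R→S: (1)(5) − (-8)(10) = 85
S→P: (-8)(-1) − (1)(5) = 3
Σ = 132
Area = |Σ|/2 = 66.
Hole:
Σ = (-3) + (8) + (16) + (-6) = 15
Area = |Σ|/2 = 7.5.
Net area = 66 − 7.5 = 58.5.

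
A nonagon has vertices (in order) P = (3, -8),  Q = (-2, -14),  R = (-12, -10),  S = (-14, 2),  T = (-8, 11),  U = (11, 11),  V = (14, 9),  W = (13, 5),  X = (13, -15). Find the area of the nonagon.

569

Apply the surveyor's formula: 2A = Σ (x_i·y_{i+1} − x_{i+1}·y_i), indices taken mod 9.
Cross-terms: -58, -148, -164, -138, -209, -55, -47, -260, -59  ⇒  Σ = -1138
Area = |Σ|/2 = 569.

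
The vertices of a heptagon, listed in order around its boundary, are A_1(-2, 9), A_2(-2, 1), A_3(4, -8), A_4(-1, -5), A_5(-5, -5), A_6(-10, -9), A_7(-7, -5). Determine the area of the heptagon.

55.5

Apply the surveyor's formula: 2A = Σ (x_i·y_{i+1} − x_{i+1}·y_i), indices taken mod 7.
Σ = (16) + (12) + (-28) + (-20) + (-5) + (-13) + (-73) = -111
Area = |Σ|/2 = 55.5.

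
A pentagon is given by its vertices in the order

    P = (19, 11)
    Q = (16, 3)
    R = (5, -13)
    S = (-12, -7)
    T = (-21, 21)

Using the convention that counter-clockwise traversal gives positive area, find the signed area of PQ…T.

-781

Σ = (-119) + (-223) + (-191) + (-399) + (-630) = -1562
Signed area = Σ/2 = -781 (negative ⇒ clockwise traversal).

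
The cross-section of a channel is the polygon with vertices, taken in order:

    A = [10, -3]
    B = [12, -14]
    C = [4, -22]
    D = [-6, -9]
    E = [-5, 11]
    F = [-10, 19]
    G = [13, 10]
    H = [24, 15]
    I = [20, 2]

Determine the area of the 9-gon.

650

Apply Gauss's area formula: 2A = Σ (x_i·y_{i+1} − x_{i+1}·y_i), indices taken mod 9.
Σ = (-104) + (-208) + (-168) + (-111) + (15) + (-347) + (-45) + (-252) + (-80) = -1300
Area = |Σ|/2 = 650.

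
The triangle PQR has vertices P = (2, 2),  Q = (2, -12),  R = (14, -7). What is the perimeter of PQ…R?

|PQ| = √((0)² + (-14)²) = √196 = 14
|QR| = √((12)² + (5)²) = √169 = 13
|RP| = √((-12)² + (9)²) = √225 = 15
Perimeter = 14 + 13 + 15 = 42.

42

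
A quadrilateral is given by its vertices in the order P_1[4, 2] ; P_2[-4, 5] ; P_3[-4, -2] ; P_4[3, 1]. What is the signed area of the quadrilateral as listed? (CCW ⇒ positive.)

30

Apply the shoelace (surveyor's) formula: 2A = Σ (x_i·y_{i+1} − x_{i+1}·y_i), indices taken mod 4.
Σ = (28) + (28) + (2) + (2) = 60
Signed area = Σ/2 = 30 (positive ⇒ counter-clockwise traversal).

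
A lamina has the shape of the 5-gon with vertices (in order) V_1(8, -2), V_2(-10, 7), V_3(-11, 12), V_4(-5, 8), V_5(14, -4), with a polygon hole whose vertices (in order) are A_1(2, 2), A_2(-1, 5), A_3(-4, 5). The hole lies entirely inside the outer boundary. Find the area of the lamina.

57

Outer boundary:
V_1→V_2: (8)(7) − (-10)(-2) = 36
V_2→V_3: (-10)(12) − (-11)(7) = -43
V_3→V_4: (-11)(8) − (-5)(12) = -28
V_4→V_5: (-5)(-4) − (14)(8) = -92
V_5→V_1: (14)(-2) − (8)(-4) = 4
Σ = -123
Area = |Σ|/2 = 61.5.
Hole:
Cross-terms: 12, 15, -18  ⇒  Σ = 9
Area = |Σ|/2 = 4.5.
Net area = 61.5 − 4.5 = 57.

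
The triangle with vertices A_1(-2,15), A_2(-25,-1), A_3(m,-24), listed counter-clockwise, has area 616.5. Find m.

Write out the shoelace sum; only the two edges meeting at A_3 involve m:
2·Area = [((-25)·(-24) − m·(-1)) + (m·15 − (-2)·(-24))] + 377
       = 16·m + 929 = 1233
⇒ m = 19.

19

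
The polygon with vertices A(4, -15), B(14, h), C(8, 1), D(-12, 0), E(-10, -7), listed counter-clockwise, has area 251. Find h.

-1

Write out the shoelace sum; only the two edges meeting at B involve h:
2·Area = [(4·h − 14·(-15)) + (14·1 − 8·h)] + 274
       = -4·h + 498 = 502
⇒ h = -1.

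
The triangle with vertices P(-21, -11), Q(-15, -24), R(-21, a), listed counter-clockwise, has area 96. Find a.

The doubled signed area Σ (x_i y_{i+1} − x_{i+1} y_i) is linear in a.
With a=0 it equals 66; the coefficient of a is 6 (from the two edges through R).
So 6·a + 66 = 2·96 = 192 ⇒ a = 21.

21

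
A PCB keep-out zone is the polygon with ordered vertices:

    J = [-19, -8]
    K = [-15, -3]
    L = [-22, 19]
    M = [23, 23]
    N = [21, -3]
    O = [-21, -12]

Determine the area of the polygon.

1142

Apply Gauss's area formula: 2A = Σ (x_i·y_{i+1} − x_{i+1}·y_i), indices taken mod 6.
Σ = (-63) + (-351) + (-943) + (-552) + (-315) + (-60) = -2284
Area = |Σ|/2 = 1142.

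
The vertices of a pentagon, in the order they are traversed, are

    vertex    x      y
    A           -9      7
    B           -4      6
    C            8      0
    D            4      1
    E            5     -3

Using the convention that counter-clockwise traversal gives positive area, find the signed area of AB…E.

-37.5

Apply the surveyor's formula: 2A = Σ (x_i·y_{i+1} − x_{i+1}·y_i), indices taken mod 5.
A→B: (-9)(6) − (-4)(7) = -26
B→C: (-4)(0) − (8)(6) = -48
C→D: (8)(1) − (4)(0) = 8
D→E: (4)(-3) − (5)(1) = -17
E→A: (5)(7) − (-9)(-3) = 8
Σ = -75
Signed area = Σ/2 = -37.5 (negative ⇒ clockwise traversal).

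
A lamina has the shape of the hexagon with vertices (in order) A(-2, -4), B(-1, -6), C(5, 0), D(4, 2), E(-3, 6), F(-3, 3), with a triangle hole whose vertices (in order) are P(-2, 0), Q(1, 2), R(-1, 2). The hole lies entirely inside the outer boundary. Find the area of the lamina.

Outer boundary:
Apply the shoelace (surveyor's) formula: 2A = Σ (x_i·y_{i+1} − x_{i+1}·y_i), indices taken mod 6.
Σ = (8) + (30) + (10) + (30) + (9) + (18) = 105
Area = |Σ|/2 = 52.5.
Hole:
Apply the shoelace formula: 2A = Σ (x_i·y_{i+1} − x_{i+1}·y_i), indices taken mod 3.
Σ = (-4) + (4) + (4) = 4
Area = |Σ|/2 = 2.
Net area = 52.5 − 2 = 50.5.

50.5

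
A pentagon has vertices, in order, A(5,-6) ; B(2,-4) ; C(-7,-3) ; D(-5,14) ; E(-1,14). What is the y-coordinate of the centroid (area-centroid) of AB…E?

601/165

Apply the shoelace (surveyor's) formula. First the cross-terms c_i = x_i·y_{i+1} − x_{i+1}·y_i:
  -8, -34, -113, -56, -64  ⇒  2A = -275, A = -137.5.
Then Σ (y_i + y_{i+1})·c_i = -3005, so ȳ = -3005 / (6·(-137.5)) = 601/165.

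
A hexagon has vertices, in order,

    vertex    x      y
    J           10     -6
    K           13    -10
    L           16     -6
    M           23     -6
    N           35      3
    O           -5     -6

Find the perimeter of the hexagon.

88

|JK| = √((3)² + (-4)²) = √25 = 5
|KL| = √((3)² + (4)²) = √25 = 5
|LM| = √((7)² + (0)²) = √49 = 7
|MN| = √((12)² + (9)²) = √225 = 15
|NO| = √((-40)² + (-9)²) = √1681 = 41
|OJ| = √((15)² + (0)²) = √225 = 15
Perimeter = 5 + 5 + 7 + 15 + 41 + 15 = 88.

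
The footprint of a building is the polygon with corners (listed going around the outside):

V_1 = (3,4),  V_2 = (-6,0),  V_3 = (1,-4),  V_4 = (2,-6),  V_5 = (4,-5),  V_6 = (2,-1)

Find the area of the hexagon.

Apply Gauss's area formula: 2A = Σ (x_i·y_{i+1} − x_{i+1}·y_i), indices taken mod 6.
Σ = (24) + (24) + (2) + (14) + (6) + (11) = 81
Area = |Σ|/2 = 40.5.

40.5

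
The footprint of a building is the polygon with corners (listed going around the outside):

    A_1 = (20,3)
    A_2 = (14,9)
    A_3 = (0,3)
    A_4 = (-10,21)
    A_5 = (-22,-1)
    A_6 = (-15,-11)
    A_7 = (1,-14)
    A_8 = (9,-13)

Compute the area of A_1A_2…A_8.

Apply the shoelace formula: 2A = Σ (x_i·y_{i+1} − x_{i+1}·y_i), indices taken mod 8.
A_1→A_2: (20)(9) − (14)(3) = 138
A_2→A_3: (14)(3) − (0)(9) = 42
A_3→A_4: (0)(21) − (-10)(3) = 30
A_4→A_5: (-10)(-1) − (-22)(21) = 472
A_5→A_6: (-22)(-11) − (-15)(-1) = 227
A_6→A_7: (-15)(-14) − (1)(-11) = 221
A_7→A_8: (1)(-13) − (9)(-14) = 113
A_8→A_1: (9)(3) − (20)(-13) = 287
Σ = 1530
Area = |Σ|/2 = 765.

765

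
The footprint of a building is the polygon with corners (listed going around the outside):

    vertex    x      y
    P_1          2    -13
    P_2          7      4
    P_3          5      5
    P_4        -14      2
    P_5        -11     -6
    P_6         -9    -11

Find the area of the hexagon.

Cross-terms: 99, 15, 80, 106, 67, 139  ⇒  Σ = 506
Area = |Σ|/2 = 253.

253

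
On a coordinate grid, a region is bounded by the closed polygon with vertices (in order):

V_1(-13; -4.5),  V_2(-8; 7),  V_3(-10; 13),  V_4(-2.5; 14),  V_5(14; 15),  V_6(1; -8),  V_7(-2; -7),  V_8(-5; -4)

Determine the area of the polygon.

354.25

Σ = (-127) + (-34) + (-107.5) + (-233.5) + (-127) + (-23) + (-27) + (-29.5) = -708.5
Area = |Σ|/2 = 354.25.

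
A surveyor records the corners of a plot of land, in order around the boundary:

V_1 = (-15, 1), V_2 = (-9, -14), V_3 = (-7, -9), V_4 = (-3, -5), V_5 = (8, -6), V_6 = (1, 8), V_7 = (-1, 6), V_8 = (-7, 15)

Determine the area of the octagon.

Apply the shoelace (surveyor's) formula: 2A = Σ (x_i·y_{i+1} − x_{i+1}·y_i), indices taken mod 8.
Cross-terms: 219, -17, 8, 58, 70, 14, 27, 218  ⇒  Σ = 597
Area = |Σ|/2 = 298.5.

298.5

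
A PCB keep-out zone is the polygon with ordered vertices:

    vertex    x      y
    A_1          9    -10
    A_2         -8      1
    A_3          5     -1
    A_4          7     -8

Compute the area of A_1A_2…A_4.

Σ = (-71) + (3) + (-33) + (2) = -99
Area = |Σ|/2 = 49.5.

49.5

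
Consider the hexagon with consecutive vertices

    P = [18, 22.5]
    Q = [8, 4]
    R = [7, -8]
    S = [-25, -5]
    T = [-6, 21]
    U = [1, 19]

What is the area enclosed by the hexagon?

722.25

Cross-terms: -108, -92, -235, -555, -135, -319.5  ⇒  Σ = -1444.5
Area = |Σ|/2 = 722.25.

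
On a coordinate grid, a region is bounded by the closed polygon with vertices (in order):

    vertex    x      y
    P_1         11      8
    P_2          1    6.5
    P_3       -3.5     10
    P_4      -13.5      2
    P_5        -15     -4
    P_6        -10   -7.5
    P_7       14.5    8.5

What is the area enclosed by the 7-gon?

213.5

P_1→P_2: (11)(6.5) − (1)(8) = 63.5
P_2→P_3: (1)(10) − (-3.5)(6.5) = 32.75
P_3→P_4: (-3.5)(2) − (-13.5)(10) = 128
P_4→P_5: (-13.5)(-4) − (-15)(2) = 84
P_5→P_6: (-15)(-7.5) − (-10)(-4) = 72.5
P_6→P_7: (-10)(8.5) − (14.5)(-7.5) = 23.75
P_7→P_1: (14.5)(8) − (11)(8.5) = 22.5
Σ = 427
Area = |Σ|/2 = 213.5.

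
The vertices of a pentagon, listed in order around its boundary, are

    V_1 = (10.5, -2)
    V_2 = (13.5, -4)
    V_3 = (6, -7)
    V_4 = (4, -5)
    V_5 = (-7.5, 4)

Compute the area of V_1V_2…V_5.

Apply Gauss's area formula: 2A = Σ (x_i·y_{i+1} − x_{i+1}·y_i), indices taken mod 5.
Cross-terms: -15, -70.5, -2, -21.5, -27  ⇒  Σ = -136
Area = |Σ|/2 = 68.

68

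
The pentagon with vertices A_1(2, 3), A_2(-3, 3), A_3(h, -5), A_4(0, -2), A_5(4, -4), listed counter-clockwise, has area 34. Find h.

-2

Write out the shoelace sum; only the two edges meeting at A_3 involve h:
2·Area = [((-3)·(-5) − h·3) + (h·(-2) − 0·(-5))] + 43
       = -5·h + 58 = 68
⇒ h = -2.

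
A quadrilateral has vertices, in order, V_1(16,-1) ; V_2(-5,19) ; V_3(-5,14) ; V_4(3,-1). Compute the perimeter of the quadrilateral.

|V_1V_2| = √((-21)² + (20)²) = √841 = 29
|V_2V_3| = √((0)² + (-5)²) = √25 = 5
|V_3V_4| = √((8)² + (-15)²) = √289 = 17
|V_4V_1| = √((13)² + (0)²) = √169 = 13
Perimeter = 29 + 5 + 17 + 13 = 64.

64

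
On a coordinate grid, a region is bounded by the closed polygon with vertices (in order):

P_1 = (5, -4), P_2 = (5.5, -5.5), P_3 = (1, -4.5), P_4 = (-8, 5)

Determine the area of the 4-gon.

Cross-terms: -5.5, -19.25, -31, 7  ⇒  Σ = -48.75
Area = |Σ|/2 = 24.375.

24.375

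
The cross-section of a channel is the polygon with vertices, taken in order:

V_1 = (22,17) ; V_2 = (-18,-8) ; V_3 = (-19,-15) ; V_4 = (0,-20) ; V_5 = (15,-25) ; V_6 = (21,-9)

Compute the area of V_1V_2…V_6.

Apply the shoelace formula: 2A = Σ (x_i·y_{i+1} − x_{i+1}·y_i), indices taken mod 6.
Σ = (130) + (118) + (380) + (300) + (390) + (555) = 1873
Area = |Σ|/2 = 936.5.

936.5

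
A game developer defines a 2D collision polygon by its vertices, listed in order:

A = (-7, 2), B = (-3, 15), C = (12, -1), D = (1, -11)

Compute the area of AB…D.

241

Apply Gauss's area formula: 2A = Σ (x_i·y_{i+1} − x_{i+1}·y_i), indices taken mod 4.
A→B: (-7)(15) − (-3)(2) = -99
B→C: (-3)(-1) − (12)(15) = -177
C→D: (12)(-11) − (1)(-1) = -131
D→A: (1)(2) − (-7)(-11) = -75
Σ = -482
Area = |Σ|/2 = 241.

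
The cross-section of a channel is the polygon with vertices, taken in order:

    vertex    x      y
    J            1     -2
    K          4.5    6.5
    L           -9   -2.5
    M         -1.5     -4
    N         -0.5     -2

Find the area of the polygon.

Cross-terms: 15.5, 47.25, 32.25, 1, 3  ⇒  Σ = 99
Area = |Σ|/2 = 49.5.

49.5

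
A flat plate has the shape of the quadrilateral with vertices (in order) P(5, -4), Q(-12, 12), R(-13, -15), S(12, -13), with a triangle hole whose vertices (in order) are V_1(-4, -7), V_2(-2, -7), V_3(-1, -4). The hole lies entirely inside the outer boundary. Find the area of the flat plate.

Outer boundary:
Apply Gauss's area formula: 2A = Σ (x_i·y_{i+1} − x_{i+1}·y_i), indices taken mod 4.
P→Q: (5)(12) − (-12)(-4) = 12
Q→R: (-12)(-15) − (-13)(12) = 336
R→S: (-13)(-13) − (12)(-15) = 349
S→P: (12)(-4) − (5)(-13) = 17
Σ = 714
Area = |Σ|/2 = 357.
Hole:
Apply the surveyor's formula: 2A = Σ (x_i·y_{i+1} − x_{i+1}·y_i), indices taken mod 3.
V_1→V_2: (-4)(-7) − (-2)(-7) = 14
V_2→V_3: (-2)(-4) − (-1)(-7) = 1
V_3→V_1: (-1)(-7) − (-4)(-4) = -9
Σ = 6
Area = |Σ|/2 = 3.
Net area = 357 − 3 = 354.

354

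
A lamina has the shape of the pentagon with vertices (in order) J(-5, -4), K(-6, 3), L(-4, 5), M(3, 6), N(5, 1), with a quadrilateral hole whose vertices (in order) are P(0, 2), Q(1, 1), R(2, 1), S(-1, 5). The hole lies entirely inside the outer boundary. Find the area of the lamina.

66

Outer boundary:
Apply Gauss's area formula: 2A = Σ (x_i·y_{i+1} − x_{i+1}·y_i), indices taken mod 5.
J→K: (-5)(3) − (-6)(-4) = -39
K→L: (-6)(5) − (-4)(3) = -18
L→M: (-4)(6) − (3)(5) = -39
M→N: (3)(1) − (5)(6) = -27
N→J: (5)(-4) − (-5)(1) = -15
Σ = -138
Area = |Σ|/2 = 69.
Hole:
Apply Gauss's area formula: 2A = Σ (x_i·y_{i+1} − x_{i+1}·y_i), indices taken mod 4.
Σ = (-2) + (-1) + (11) + (-2) = 6
Area = |Σ|/2 = 3.
Net area = 69 − 3 = 66.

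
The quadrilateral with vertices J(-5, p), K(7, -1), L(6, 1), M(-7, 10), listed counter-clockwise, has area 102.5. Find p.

Write out the shoelace sum; only the two edges meeting at J involve p:
2·Area = [((-7)·p − (-5)·10) + ((-5)·(-1) − 7·p)] + 80
       = -14·p + 135 = 205
⇒ p = -5.

-5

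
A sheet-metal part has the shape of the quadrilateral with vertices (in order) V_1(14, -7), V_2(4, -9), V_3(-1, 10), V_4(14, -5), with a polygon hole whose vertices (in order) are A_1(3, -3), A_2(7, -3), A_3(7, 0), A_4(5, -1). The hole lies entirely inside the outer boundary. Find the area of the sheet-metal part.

Outer boundary:
Σ = (-98) + (31) + (-135) + (-28) = -230
Area = |Σ|/2 = 115.
Hole:
Cross-terms: 12, 21, -7, -12  ⇒  Σ = 14
Area = |Σ|/2 = 7.
Net area = 115 − 7 = 108.

108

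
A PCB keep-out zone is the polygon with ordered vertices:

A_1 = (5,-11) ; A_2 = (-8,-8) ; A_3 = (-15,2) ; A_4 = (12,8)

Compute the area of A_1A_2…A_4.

Apply the shoelace (surveyor's) formula: 2A = Σ (x_i·y_{i+1} − x_{i+1}·y_i), indices taken mod 4.
Cross-terms: -128, -136, -144, -172  ⇒  Σ = -580
Area = |Σ|/2 = 290.

290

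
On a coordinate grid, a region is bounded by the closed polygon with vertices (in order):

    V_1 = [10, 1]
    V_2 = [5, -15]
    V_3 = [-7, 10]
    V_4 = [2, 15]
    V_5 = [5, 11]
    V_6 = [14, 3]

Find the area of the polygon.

Apply Gauss's area formula: 2A = Σ (x_i·y_{i+1} − x_{i+1}·y_i), indices taken mod 6.
V_1→V_2: (10)(-15) − (5)(1) = -155
V_2→V_3: (5)(10) − (-7)(-15) = -55
V_3→V_4: (-7)(15) − (2)(10) = -125
V_4→V_5: (2)(11) − (5)(15) = -53
V_5→V_6: (5)(3) − (14)(11) = -139
V_6→V_1: (14)(1) − (10)(3) = -16
Σ = -543
Area = |Σ|/2 = 271.5.

271.5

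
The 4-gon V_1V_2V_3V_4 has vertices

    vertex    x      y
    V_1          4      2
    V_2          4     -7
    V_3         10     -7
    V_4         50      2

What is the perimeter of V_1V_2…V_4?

102

|V_1V_2| = √((0)² + (-9)²) = √81 = 9
|V_2V_3| = √((6)² + (0)²) = √36 = 6
|V_3V_4| = √((40)² + (9)²) = √1681 = 41
|V_4V_1| = √((-46)² + (0)²) = √2116 = 46
Perimeter = 9 + 6 + 41 + 46 = 102.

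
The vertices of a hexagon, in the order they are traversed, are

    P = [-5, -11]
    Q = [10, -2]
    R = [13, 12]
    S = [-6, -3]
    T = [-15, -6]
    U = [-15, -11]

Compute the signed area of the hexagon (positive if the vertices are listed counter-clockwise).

Σ = (120) + (146) + (33) + (-9) + (75) + (110) = 475
Signed area = Σ/2 = 237.5 (positive ⇒ counter-clockwise traversal).

237.5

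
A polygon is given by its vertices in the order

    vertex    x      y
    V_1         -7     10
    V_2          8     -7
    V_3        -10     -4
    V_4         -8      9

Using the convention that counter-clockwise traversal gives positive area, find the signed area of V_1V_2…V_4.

-136

Apply the shoelace (surveyor's) formula: 2A = Σ (x_i·y_{i+1} − x_{i+1}·y_i), indices taken mod 4.
Cross-terms: -31, -102, -122, -17  ⇒  Σ = -272
Signed area = Σ/2 = -136 (negative ⇒ clockwise traversal).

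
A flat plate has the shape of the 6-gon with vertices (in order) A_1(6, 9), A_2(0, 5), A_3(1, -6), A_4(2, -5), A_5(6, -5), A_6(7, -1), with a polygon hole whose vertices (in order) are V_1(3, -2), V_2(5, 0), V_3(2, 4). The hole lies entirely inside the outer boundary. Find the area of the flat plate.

Outer boundary:
Apply the shoelace formula: 2A = Σ (x_i·y_{i+1} − x_{i+1}·y_i), indices taken mod 6.
Σ = (30) + (-5) + (7) + (20) + (29) + (69) = 150
Area = |Σ|/2 = 75.
Hole:
Apply the surveyor's formula: 2A = Σ (x_i·y_{i+1} − x_{i+1}·y_i), indices taken mod 3.
Cross-terms: 10, 20, -16  ⇒  Σ = 14
Area = |Σ|/2 = 7.
Net area = 75 − 7 = 68.

68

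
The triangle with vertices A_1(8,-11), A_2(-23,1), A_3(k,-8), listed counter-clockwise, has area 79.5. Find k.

-13

The doubled signed area Σ (x_i y_{i+1} − x_{i+1} y_i) is linear in k.
With k=0 it equals 3; the coefficient of k is -12 (from the two edges through A_3).
So -12·k + 3 = 2·79.5 = 159 ⇒ k = -13.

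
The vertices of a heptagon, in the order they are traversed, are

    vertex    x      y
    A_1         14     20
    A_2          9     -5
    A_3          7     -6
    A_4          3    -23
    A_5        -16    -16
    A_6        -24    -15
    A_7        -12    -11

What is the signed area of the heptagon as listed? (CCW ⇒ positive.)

Apply Gauss's area formula: 2A = Σ (x_i·y_{i+1} − x_{i+1}·y_i), indices taken mod 7.
Cross-terms: -250, -19, -143, -416, -144, 84, -86  ⇒  Σ = -974
Signed area = Σ/2 = -487 (negative ⇒ clockwise traversal).

-487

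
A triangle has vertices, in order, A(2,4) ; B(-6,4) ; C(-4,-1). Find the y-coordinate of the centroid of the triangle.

Apply the shoelace formula. First the cross-terms c_i = x_i·y_{i+1} − x_{i+1}·y_i:
  32, 22, -14  ⇒  2A = 40, A = 20.
Then Σ (y_i + y_{i+1})·c_i = 280, so ȳ = 280 / (6·20) = 7/3.

7/3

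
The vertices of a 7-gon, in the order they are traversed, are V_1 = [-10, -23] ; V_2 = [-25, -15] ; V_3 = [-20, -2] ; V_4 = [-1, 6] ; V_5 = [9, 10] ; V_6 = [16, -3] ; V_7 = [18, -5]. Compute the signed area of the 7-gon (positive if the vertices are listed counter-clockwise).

V_1→V_2: (-10)(-15) − (-25)(-23) = -425
V_2→V_3: (-25)(-2) − (-20)(-15) = -250
V_3→V_4: (-20)(6) − (-1)(-2) = -122
V_4→V_5: (-1)(10) − (9)(6) = -64
V_5→V_6: (9)(-3) − (16)(10) = -187
V_6→V_7: (16)(-5) − (18)(-3) = -26
V_7→V_1: (18)(-23) − (-10)(-5) = -464
Σ = -1538
Signed area = Σ/2 = -769 (negative ⇒ clockwise traversal).

-769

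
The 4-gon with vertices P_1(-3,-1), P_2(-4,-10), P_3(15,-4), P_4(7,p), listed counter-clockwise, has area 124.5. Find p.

2

Write out the shoelace sum; only the two edges meeting at P_4 involve p:
2·Area = [(15·p − 7·(-4)) + (7·(-1) − (-3)·p)] + 192
       = 18·p + 213 = 249
⇒ p = 2.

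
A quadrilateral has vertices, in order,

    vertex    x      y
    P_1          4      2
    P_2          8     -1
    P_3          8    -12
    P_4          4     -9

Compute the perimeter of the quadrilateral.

32

|P_1P_2| = √((4)² + (-3)²) = √25 = 5
|P_2P_3| = √((0)² + (-11)²) = √121 = 11
|P_3P_4| = √((-4)² + (3)²) = √25 = 5
|P_4P_1| = √((0)² + (11)²) = √121 = 11
Perimeter = 5 + 11 + 5 + 11 = 32.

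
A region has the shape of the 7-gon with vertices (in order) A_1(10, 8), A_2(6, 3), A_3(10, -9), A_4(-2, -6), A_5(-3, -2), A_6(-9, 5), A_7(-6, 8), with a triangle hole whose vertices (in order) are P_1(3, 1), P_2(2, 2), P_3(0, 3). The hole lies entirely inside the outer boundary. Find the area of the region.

Outer boundary:
Apply the shoelace formula: 2A = Σ (x_i·y_{i+1} − x_{i+1}·y_i), indices taken mod 7.
Σ = (-18) + (-84) + (-78) + (-14) + (-33) + (-42) + (-128) = -397
Area = |Σ|/2 = 198.5.
Hole:
Apply Gauss's area formula: 2A = Σ (x_i·y_{i+1} − x_{i+1}·y_i), indices taken mod 3.
Σ = (4) + (6) + (-9) = 1
Area = |Σ|/2 = 0.5.
Net area = 198.5 − 0.5 = 198.

198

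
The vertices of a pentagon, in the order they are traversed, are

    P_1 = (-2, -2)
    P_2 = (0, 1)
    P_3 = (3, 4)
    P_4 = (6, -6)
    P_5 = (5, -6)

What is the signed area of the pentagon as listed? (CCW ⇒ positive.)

Apply Gauss's area formula: 2A = Σ (x_i·y_{i+1} − x_{i+1}·y_i), indices taken mod 5.
Σ = (-2) + (-3) + (-42) + (-6) + (-22) = -75
Signed area = Σ/2 = -37.5 (negative ⇒ clockwise traversal).

-37.5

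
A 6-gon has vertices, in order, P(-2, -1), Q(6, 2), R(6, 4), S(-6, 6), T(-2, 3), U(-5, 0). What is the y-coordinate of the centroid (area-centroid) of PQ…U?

2.5

Apply Gauss's area formula. First the cross-terms c_i = x_i·y_{i+1} − x_{i+1}·y_i:
  2, 12, 60, -6, 15, 5  ⇒  2A = 88, A = 44.
Then Σ (y_i + y_{i+1})·c_i = 660, so ȳ = 660 / (6·44) = 2.5.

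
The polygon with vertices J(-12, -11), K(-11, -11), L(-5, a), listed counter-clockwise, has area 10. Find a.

The doubled signed area Σ (x_i y_{i+1} − x_{i+1} y_i) is linear in a.
With a=0 it equals 11; the coefficient of a is 1 (from the two edges through L).
So 1·a + 11 = 2·10 = 20 ⇒ a = 9.

9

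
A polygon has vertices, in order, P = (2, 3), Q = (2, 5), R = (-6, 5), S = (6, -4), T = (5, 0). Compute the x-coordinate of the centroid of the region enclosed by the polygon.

181/219

Apply the surveyor's formula. First the cross-terms c_i = x_i·y_{i+1} − x_{i+1}·y_i:
  4, 40, -6, 20, 15  ⇒  2A = 73, A = 36.5.
Then Σ (x_i + x_{i+1})·c_i = 181, so x̄ = 181 / (6·36.5) = 181/219.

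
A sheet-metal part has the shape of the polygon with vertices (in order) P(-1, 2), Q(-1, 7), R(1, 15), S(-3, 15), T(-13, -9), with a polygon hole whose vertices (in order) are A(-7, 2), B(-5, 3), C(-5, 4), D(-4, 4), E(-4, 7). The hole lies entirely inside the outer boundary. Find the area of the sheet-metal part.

Outer boundary:
Apply Gauss's area formula: 2A = Σ (x_i·y_{i+1} − x_{i+1}·y_i), indices taken mod 5.
Σ = (-5) + (-22) + (60) + (222) + (-35) = 220
Area = |Σ|/2 = 110.
Hole:
Apply the surveyor's formula: 2A = Σ (x_i·y_{i+1} − x_{i+1}·y_i), indices taken mod 5.
Σ = (-11) + (-5) + (-4) + (-12) + (41) = 9
Area = |Σ|/2 = 4.5.
Net area = 110 − 4.5 = 105.5.

105.5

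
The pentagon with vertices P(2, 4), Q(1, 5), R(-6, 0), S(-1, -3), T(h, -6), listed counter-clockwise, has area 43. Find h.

2

The doubled signed area Σ (x_i y_{i+1} − x_{i+1} y_i) is linear in h.
With h=0 it equals 72; the coefficient of h is 7 (from the two edges through T).
So 7·h + 72 = 2·43 = 86 ⇒ h = 2.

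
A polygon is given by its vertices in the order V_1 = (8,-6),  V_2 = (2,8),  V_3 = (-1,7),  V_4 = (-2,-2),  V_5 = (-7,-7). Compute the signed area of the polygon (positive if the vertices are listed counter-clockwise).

Apply Gauss's area formula: 2A = Σ (x_i·y_{i+1} − x_{i+1}·y_i), indices taken mod 5.
Σ = (76) + (22) + (16) + (0) + (98) = 212
Signed area = Σ/2 = 106 (positive ⇒ counter-clockwise traversal).

106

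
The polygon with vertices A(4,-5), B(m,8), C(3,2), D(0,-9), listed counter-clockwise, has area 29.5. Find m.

6

The doubled signed area Σ (x_i y_{i+1} − x_{i+1} y_i) is linear in m.
With m=0 it equals 17; the coefficient of m is 7 (from the two edges through B).
So 7·m + 17 = 2·29.5 = 59 ⇒ m = 6.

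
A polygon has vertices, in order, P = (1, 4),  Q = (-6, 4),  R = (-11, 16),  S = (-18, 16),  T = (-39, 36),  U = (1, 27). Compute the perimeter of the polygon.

|PQ| = √((-7)² + (0)²) = √49 = 7
|QR| = √((-5)² + (12)²) = √169 = 13
|RS| = √((-7)² + (0)²) = √49 = 7
|ST| = √((-21)² + (20)²) = √841 = 29
|TU| = √((40)² + (-9)²) = √1681 = 41
|UP| = √((0)² + (-23)²) = √529 = 23
Perimeter = 7 + 13 + 7 + 29 + 41 + 23 = 120.

120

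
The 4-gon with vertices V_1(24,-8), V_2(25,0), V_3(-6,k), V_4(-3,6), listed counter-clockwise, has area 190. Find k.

The doubled signed area Σ (x_i y_{i+1} − x_{i+1} y_i) is linear in k.
With k=0 it equals 44; the coefficient of k is 28 (from the two edges through V_3).
So 28·k + 44 = 2·190 = 380 ⇒ k = 12.

12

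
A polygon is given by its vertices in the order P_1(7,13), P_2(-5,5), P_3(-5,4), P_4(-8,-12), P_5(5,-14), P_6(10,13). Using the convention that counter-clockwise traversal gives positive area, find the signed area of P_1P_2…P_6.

306.5

Cross-terms: 100, 5, 92, 172, 205, 39  ⇒  Σ = 613
Signed area = Σ/2 = 306.5 (positive ⇒ counter-clockwise traversal).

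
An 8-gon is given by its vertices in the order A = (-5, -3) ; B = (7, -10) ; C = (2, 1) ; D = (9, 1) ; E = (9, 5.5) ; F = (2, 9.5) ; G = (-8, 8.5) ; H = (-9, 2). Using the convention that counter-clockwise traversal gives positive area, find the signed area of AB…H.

198.25

A→B: (-5)(-10) − (7)(-3) = 71
B→C: (7)(1) − (2)(-10) = 27
C→D: (2)(1) − (9)(1) = -7
D→E: (9)(5.5) − (9)(1) = 40.5
E→F: (9)(9.5) − (2)(5.5) = 74.5
F→G: (2)(8.5) − (-8)(9.5) = 93
G→H: (-8)(2) − (-9)(8.5) = 60.5
H→A: (-9)(-3) − (-5)(2) = 37
Σ = 396.5
Signed area = Σ/2 = 198.25 (positive ⇒ counter-clockwise traversal).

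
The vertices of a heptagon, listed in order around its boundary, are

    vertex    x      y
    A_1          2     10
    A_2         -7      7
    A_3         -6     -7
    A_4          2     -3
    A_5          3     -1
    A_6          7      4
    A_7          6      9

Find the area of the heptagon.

Apply the shoelace formula: 2A = Σ (x_i·y_{i+1} − x_{i+1}·y_i), indices taken mod 7.
Σ = (84) + (91) + (32) + (7) + (19) + (39) + (42) = 314
Area = |Σ|/2 = 157.

157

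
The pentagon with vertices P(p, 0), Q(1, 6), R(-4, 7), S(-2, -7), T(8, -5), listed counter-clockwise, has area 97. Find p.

The doubled signed area Σ (x_i y_{i+1} − x_{i+1} y_i) is linear in p.
With p=0 it equals 139; the coefficient of p is 11 (from the two edges through P).
So 11·p + 139 = 2·97 = 194 ⇒ p = 5.

5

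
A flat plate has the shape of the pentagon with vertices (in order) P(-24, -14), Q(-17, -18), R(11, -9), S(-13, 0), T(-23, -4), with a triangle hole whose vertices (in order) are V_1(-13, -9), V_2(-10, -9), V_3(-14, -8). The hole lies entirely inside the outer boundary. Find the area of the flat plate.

351.5

Outer boundary:
Apply the surveyor's formula: 2A = Σ (x_i·y_{i+1} − x_{i+1}·y_i), indices taken mod 5.
Σ = (194) + (351) + (-117) + (52) + (226) = 706
Area = |Σ|/2 = 353.
Hole:
Apply Gauss's area formula: 2A = Σ (x_i·y_{i+1} − x_{i+1}·y_i), indices taken mod 3.
V_1→V_2: (-13)(-9) − (-10)(-9) = 27
V_2→V_3: (-10)(-8) − (-14)(-9) = -46
V_3→V_1: (-14)(-9) − (-13)(-8) = 22
Σ = 3
Area = |Σ|/2 = 1.5.
Net area = 353 − 1.5 = 351.5.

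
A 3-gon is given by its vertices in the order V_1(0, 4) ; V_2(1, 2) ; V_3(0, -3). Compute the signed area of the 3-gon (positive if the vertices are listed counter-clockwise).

Apply the shoelace (surveyor's) formula: 2A = Σ (x_i·y_{i+1} − x_{i+1}·y_i), indices taken mod 3.
Σ = (-4) + (-3) + (0) = -7
Signed area = Σ/2 = -3.5 (negative ⇒ clockwise traversal).

-3.5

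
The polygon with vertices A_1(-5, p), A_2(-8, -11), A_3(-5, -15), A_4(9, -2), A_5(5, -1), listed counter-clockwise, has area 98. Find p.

-5

Write out the shoelace sum; only the two edges meeting at A_1 involve p:
2·Area = [(5·p − (-5)·(-1)) + ((-5)·(-11) − (-8)·p)] + 211
       = 13·p + 261 = 196
⇒ p = -5.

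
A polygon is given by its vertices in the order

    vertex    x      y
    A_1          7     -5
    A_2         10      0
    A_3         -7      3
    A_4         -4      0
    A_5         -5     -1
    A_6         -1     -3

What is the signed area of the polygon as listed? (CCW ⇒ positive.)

68

Cross-terms: 50, 30, 12, 4, 14, 26  ⇒  Σ = 136
Signed area = Σ/2 = 68 (positive ⇒ counter-clockwise traversal).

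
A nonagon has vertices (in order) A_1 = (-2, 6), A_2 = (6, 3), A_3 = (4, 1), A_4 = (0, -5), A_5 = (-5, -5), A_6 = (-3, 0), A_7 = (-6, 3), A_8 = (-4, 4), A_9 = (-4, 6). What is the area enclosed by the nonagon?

74.5

Apply the shoelace formula: 2A = Σ (x_i·y_{i+1} − x_{i+1}·y_i), indices taken mod 9.
Σ = (-42) + (-6) + (-20) + (-25) + (-15) + (-9) + (-12) + (-8) + (-12) = -149
Area = |Σ|/2 = 74.5.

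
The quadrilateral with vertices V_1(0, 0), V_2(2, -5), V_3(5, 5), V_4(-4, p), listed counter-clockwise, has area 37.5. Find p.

The doubled signed area Σ (x_i y_{i+1} − x_{i+1} y_i) is linear in p.
With p=0 it equals 55; the coefficient of p is 5 (from the two edges through V_4).
So 5·p + 55 = 2·37.5 = 75 ⇒ p = 4.

4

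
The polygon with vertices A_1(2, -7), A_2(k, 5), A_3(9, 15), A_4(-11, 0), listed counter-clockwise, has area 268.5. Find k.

15

The doubled signed area Σ (x_i y_{i+1} − x_{i+1} y_i) is linear in k.
With k=0 it equals 207; the coefficient of k is 22 (from the two edges through A_2).
So 22·k + 207 = 2·268.5 = 537 ⇒ k = 15.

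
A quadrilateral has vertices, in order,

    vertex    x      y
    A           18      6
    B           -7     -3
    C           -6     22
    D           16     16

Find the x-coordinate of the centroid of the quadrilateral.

Apply the shoelace (surveyor's) formula. First the cross-terms c_i = x_i·y_{i+1} − x_{i+1}·y_i:
  -12, -172, -448, -192  ⇒  2A = -824, A = -412.
Then Σ (x_i + x_{i+1})·c_i = -8904, so x̄ = -8904 / (6·(-412)) = 371/103.

371/103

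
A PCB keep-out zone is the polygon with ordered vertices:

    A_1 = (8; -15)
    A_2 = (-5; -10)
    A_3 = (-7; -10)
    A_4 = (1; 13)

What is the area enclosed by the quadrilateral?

Apply Gauss's area formula: 2A = Σ (x_i·y_{i+1} − x_{i+1}·y_i), indices taken mod 4.
Σ = (-155) + (-20) + (-81) + (-119) = -375
Area = |Σ|/2 = 187.5.

187.5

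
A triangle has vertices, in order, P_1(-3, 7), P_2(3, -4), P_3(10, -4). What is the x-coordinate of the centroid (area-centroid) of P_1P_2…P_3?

Apply the shoelace formula. First the cross-terms c_i = x_i·y_{i+1} − x_{i+1}·y_i:
  -9, 28, 58  ⇒  2A = 77, A = 38.5.
Then Σ (x_i + x_{i+1})·c_i = 770, so x̄ = 770 / (6·38.5) = 10/3.

10/3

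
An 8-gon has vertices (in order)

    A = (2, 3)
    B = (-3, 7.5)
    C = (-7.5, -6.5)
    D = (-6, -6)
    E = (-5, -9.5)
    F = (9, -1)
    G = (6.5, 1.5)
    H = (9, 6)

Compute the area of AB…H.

Apply the shoelace formula: 2A = Σ (x_i·y_{i+1} − x_{i+1}·y_i), indices taken mod 8.
Cross-terms: 24, 75.75, 6, 27, 90.5, 20, 25.5, 15  ⇒  Σ = 283.75
Area = |Σ|/2 = 141.875.

141.875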